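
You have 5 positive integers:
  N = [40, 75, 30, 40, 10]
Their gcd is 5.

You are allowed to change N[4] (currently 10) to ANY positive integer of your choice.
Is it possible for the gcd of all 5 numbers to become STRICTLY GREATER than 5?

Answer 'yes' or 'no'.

Answer: no

Derivation:
Current gcd = 5
gcd of all OTHER numbers (without N[4]=10): gcd([40, 75, 30, 40]) = 5
The new gcd after any change is gcd(5, new_value).
This can be at most 5.
Since 5 = old gcd 5, the gcd can only stay the same or decrease.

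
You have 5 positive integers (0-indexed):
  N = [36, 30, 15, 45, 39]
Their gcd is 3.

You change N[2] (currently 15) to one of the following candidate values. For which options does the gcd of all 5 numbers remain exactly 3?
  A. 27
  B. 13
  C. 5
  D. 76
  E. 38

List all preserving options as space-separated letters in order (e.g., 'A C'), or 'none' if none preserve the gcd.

Answer: A

Derivation:
Old gcd = 3; gcd of others (without N[2]) = 3
New gcd for candidate v: gcd(3, v). Preserves old gcd iff gcd(3, v) = 3.
  Option A: v=27, gcd(3,27)=3 -> preserves
  Option B: v=13, gcd(3,13)=1 -> changes
  Option C: v=5, gcd(3,5)=1 -> changes
  Option D: v=76, gcd(3,76)=1 -> changes
  Option E: v=38, gcd(3,38)=1 -> changes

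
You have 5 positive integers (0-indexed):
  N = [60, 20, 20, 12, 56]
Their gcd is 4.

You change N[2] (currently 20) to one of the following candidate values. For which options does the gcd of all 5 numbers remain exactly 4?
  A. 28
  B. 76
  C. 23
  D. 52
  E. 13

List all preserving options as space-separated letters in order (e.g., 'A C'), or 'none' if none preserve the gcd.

Old gcd = 4; gcd of others (without N[2]) = 4
New gcd for candidate v: gcd(4, v). Preserves old gcd iff gcd(4, v) = 4.
  Option A: v=28, gcd(4,28)=4 -> preserves
  Option B: v=76, gcd(4,76)=4 -> preserves
  Option C: v=23, gcd(4,23)=1 -> changes
  Option D: v=52, gcd(4,52)=4 -> preserves
  Option E: v=13, gcd(4,13)=1 -> changes

Answer: A B D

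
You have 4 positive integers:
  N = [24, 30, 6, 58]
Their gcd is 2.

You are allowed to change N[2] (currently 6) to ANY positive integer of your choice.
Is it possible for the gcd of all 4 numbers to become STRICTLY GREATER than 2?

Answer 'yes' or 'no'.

Current gcd = 2
gcd of all OTHER numbers (without N[2]=6): gcd([24, 30, 58]) = 2
The new gcd after any change is gcd(2, new_value).
This can be at most 2.
Since 2 = old gcd 2, the gcd can only stay the same or decrease.

Answer: no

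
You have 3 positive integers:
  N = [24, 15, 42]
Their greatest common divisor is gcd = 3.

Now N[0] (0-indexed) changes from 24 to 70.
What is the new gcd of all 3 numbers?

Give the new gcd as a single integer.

Numbers: [24, 15, 42], gcd = 3
Change: index 0, 24 -> 70
gcd of the OTHER numbers (without index 0): gcd([15, 42]) = 3
New gcd = gcd(g_others, new_val) = gcd(3, 70) = 1

Answer: 1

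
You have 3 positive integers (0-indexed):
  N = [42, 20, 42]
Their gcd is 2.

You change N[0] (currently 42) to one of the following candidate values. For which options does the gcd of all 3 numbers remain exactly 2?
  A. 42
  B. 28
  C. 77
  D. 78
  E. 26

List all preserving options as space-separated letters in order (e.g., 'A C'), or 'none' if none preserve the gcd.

Old gcd = 2; gcd of others (without N[0]) = 2
New gcd for candidate v: gcd(2, v). Preserves old gcd iff gcd(2, v) = 2.
  Option A: v=42, gcd(2,42)=2 -> preserves
  Option B: v=28, gcd(2,28)=2 -> preserves
  Option C: v=77, gcd(2,77)=1 -> changes
  Option D: v=78, gcd(2,78)=2 -> preserves
  Option E: v=26, gcd(2,26)=2 -> preserves

Answer: A B D E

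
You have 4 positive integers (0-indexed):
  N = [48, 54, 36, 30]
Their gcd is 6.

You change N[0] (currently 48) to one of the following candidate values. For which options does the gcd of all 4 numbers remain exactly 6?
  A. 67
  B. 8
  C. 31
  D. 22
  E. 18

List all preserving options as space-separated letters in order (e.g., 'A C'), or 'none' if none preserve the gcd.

Answer: E

Derivation:
Old gcd = 6; gcd of others (without N[0]) = 6
New gcd for candidate v: gcd(6, v). Preserves old gcd iff gcd(6, v) = 6.
  Option A: v=67, gcd(6,67)=1 -> changes
  Option B: v=8, gcd(6,8)=2 -> changes
  Option C: v=31, gcd(6,31)=1 -> changes
  Option D: v=22, gcd(6,22)=2 -> changes
  Option E: v=18, gcd(6,18)=6 -> preserves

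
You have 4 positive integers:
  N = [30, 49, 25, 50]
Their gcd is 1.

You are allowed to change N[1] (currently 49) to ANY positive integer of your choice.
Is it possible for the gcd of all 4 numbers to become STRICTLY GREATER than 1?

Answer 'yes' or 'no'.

Answer: yes

Derivation:
Current gcd = 1
gcd of all OTHER numbers (without N[1]=49): gcd([30, 25, 50]) = 5
The new gcd after any change is gcd(5, new_value).
This can be at most 5.
Since 5 > old gcd 1, the gcd CAN increase (e.g., set N[1] = 5).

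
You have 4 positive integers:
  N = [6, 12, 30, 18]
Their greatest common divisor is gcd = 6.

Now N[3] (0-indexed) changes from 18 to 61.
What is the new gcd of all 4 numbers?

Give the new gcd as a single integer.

Answer: 1

Derivation:
Numbers: [6, 12, 30, 18], gcd = 6
Change: index 3, 18 -> 61
gcd of the OTHER numbers (without index 3): gcd([6, 12, 30]) = 6
New gcd = gcd(g_others, new_val) = gcd(6, 61) = 1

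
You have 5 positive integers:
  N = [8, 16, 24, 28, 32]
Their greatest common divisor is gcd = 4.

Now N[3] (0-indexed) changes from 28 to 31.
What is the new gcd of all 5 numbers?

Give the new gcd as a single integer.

Numbers: [8, 16, 24, 28, 32], gcd = 4
Change: index 3, 28 -> 31
gcd of the OTHER numbers (without index 3): gcd([8, 16, 24, 32]) = 8
New gcd = gcd(g_others, new_val) = gcd(8, 31) = 1

Answer: 1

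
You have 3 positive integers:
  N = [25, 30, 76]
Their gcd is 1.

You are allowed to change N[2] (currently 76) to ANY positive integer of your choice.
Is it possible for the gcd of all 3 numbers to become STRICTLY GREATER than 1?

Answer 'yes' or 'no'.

Current gcd = 1
gcd of all OTHER numbers (without N[2]=76): gcd([25, 30]) = 5
The new gcd after any change is gcd(5, new_value).
This can be at most 5.
Since 5 > old gcd 1, the gcd CAN increase (e.g., set N[2] = 5).

Answer: yes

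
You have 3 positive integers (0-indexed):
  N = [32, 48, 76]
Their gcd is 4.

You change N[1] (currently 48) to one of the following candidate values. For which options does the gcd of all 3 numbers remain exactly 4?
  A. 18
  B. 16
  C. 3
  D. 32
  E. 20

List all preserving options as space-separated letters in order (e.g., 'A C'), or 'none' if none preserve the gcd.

Answer: B D E

Derivation:
Old gcd = 4; gcd of others (without N[1]) = 4
New gcd for candidate v: gcd(4, v). Preserves old gcd iff gcd(4, v) = 4.
  Option A: v=18, gcd(4,18)=2 -> changes
  Option B: v=16, gcd(4,16)=4 -> preserves
  Option C: v=3, gcd(4,3)=1 -> changes
  Option D: v=32, gcd(4,32)=4 -> preserves
  Option E: v=20, gcd(4,20)=4 -> preserves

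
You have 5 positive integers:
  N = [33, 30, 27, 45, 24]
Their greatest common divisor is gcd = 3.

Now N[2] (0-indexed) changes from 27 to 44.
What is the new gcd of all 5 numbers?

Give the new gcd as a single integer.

Numbers: [33, 30, 27, 45, 24], gcd = 3
Change: index 2, 27 -> 44
gcd of the OTHER numbers (without index 2): gcd([33, 30, 45, 24]) = 3
New gcd = gcd(g_others, new_val) = gcd(3, 44) = 1

Answer: 1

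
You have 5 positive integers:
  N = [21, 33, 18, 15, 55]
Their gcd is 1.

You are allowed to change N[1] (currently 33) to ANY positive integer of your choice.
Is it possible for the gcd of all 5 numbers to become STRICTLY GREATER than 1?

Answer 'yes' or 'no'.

Answer: no

Derivation:
Current gcd = 1
gcd of all OTHER numbers (without N[1]=33): gcd([21, 18, 15, 55]) = 1
The new gcd after any change is gcd(1, new_value).
This can be at most 1.
Since 1 = old gcd 1, the gcd can only stay the same or decrease.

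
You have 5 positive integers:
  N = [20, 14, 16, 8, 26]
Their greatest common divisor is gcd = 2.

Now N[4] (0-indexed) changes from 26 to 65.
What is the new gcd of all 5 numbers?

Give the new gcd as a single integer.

Answer: 1

Derivation:
Numbers: [20, 14, 16, 8, 26], gcd = 2
Change: index 4, 26 -> 65
gcd of the OTHER numbers (without index 4): gcd([20, 14, 16, 8]) = 2
New gcd = gcd(g_others, new_val) = gcd(2, 65) = 1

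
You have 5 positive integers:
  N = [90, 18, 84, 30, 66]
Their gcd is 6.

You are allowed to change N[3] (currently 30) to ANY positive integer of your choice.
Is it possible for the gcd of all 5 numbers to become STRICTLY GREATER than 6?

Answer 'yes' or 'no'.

Answer: no

Derivation:
Current gcd = 6
gcd of all OTHER numbers (without N[3]=30): gcd([90, 18, 84, 66]) = 6
The new gcd after any change is gcd(6, new_value).
This can be at most 6.
Since 6 = old gcd 6, the gcd can only stay the same or decrease.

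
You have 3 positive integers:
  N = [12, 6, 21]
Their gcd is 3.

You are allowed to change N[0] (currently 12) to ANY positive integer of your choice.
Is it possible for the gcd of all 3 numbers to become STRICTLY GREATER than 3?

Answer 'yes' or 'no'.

Answer: no

Derivation:
Current gcd = 3
gcd of all OTHER numbers (without N[0]=12): gcd([6, 21]) = 3
The new gcd after any change is gcd(3, new_value).
This can be at most 3.
Since 3 = old gcd 3, the gcd can only stay the same or decrease.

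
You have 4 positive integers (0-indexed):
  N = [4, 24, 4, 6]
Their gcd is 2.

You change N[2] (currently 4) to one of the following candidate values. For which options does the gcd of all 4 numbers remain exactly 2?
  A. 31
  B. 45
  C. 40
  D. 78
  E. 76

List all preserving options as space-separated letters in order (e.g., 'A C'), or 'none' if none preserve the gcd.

Answer: C D E

Derivation:
Old gcd = 2; gcd of others (without N[2]) = 2
New gcd for candidate v: gcd(2, v). Preserves old gcd iff gcd(2, v) = 2.
  Option A: v=31, gcd(2,31)=1 -> changes
  Option B: v=45, gcd(2,45)=1 -> changes
  Option C: v=40, gcd(2,40)=2 -> preserves
  Option D: v=78, gcd(2,78)=2 -> preserves
  Option E: v=76, gcd(2,76)=2 -> preserves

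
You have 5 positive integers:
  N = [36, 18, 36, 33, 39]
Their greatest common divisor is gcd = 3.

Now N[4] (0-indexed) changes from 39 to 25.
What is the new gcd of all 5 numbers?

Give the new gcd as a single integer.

Answer: 1

Derivation:
Numbers: [36, 18, 36, 33, 39], gcd = 3
Change: index 4, 39 -> 25
gcd of the OTHER numbers (without index 4): gcd([36, 18, 36, 33]) = 3
New gcd = gcd(g_others, new_val) = gcd(3, 25) = 1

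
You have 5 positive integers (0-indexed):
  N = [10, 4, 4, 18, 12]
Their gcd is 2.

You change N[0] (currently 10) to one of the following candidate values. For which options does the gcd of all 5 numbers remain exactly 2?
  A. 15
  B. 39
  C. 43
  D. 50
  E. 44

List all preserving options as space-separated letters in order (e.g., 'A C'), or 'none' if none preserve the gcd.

Answer: D E

Derivation:
Old gcd = 2; gcd of others (without N[0]) = 2
New gcd for candidate v: gcd(2, v). Preserves old gcd iff gcd(2, v) = 2.
  Option A: v=15, gcd(2,15)=1 -> changes
  Option B: v=39, gcd(2,39)=1 -> changes
  Option C: v=43, gcd(2,43)=1 -> changes
  Option D: v=50, gcd(2,50)=2 -> preserves
  Option E: v=44, gcd(2,44)=2 -> preserves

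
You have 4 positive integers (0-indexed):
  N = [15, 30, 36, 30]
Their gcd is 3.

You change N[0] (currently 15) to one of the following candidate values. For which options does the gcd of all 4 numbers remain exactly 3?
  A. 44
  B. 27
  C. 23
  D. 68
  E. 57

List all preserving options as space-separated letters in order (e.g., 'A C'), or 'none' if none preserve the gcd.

Old gcd = 3; gcd of others (without N[0]) = 6
New gcd for candidate v: gcd(6, v). Preserves old gcd iff gcd(6, v) = 3.
  Option A: v=44, gcd(6,44)=2 -> changes
  Option B: v=27, gcd(6,27)=3 -> preserves
  Option C: v=23, gcd(6,23)=1 -> changes
  Option D: v=68, gcd(6,68)=2 -> changes
  Option E: v=57, gcd(6,57)=3 -> preserves

Answer: B E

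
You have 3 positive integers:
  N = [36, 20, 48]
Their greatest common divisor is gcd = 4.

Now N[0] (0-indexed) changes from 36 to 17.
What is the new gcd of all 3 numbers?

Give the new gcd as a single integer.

Numbers: [36, 20, 48], gcd = 4
Change: index 0, 36 -> 17
gcd of the OTHER numbers (without index 0): gcd([20, 48]) = 4
New gcd = gcd(g_others, new_val) = gcd(4, 17) = 1

Answer: 1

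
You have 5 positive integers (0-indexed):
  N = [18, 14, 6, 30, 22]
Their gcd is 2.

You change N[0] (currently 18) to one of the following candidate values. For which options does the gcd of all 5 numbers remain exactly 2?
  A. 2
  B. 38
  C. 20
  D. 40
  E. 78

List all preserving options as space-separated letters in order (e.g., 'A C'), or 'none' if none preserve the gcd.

Old gcd = 2; gcd of others (without N[0]) = 2
New gcd for candidate v: gcd(2, v). Preserves old gcd iff gcd(2, v) = 2.
  Option A: v=2, gcd(2,2)=2 -> preserves
  Option B: v=38, gcd(2,38)=2 -> preserves
  Option C: v=20, gcd(2,20)=2 -> preserves
  Option D: v=40, gcd(2,40)=2 -> preserves
  Option E: v=78, gcd(2,78)=2 -> preserves

Answer: A B C D E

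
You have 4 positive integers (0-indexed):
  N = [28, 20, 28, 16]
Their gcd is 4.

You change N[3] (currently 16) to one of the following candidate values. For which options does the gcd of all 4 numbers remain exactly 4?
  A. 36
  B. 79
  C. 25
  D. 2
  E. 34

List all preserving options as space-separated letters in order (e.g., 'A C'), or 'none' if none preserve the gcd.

Old gcd = 4; gcd of others (without N[3]) = 4
New gcd for candidate v: gcd(4, v). Preserves old gcd iff gcd(4, v) = 4.
  Option A: v=36, gcd(4,36)=4 -> preserves
  Option B: v=79, gcd(4,79)=1 -> changes
  Option C: v=25, gcd(4,25)=1 -> changes
  Option D: v=2, gcd(4,2)=2 -> changes
  Option E: v=34, gcd(4,34)=2 -> changes

Answer: A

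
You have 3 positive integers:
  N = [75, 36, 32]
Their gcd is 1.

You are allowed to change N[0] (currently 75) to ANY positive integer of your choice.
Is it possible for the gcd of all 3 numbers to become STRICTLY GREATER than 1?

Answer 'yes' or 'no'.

Current gcd = 1
gcd of all OTHER numbers (without N[0]=75): gcd([36, 32]) = 4
The new gcd after any change is gcd(4, new_value).
This can be at most 4.
Since 4 > old gcd 1, the gcd CAN increase (e.g., set N[0] = 4).

Answer: yes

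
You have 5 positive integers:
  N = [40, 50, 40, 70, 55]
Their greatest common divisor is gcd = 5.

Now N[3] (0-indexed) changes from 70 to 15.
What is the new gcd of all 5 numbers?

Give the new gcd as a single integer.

Numbers: [40, 50, 40, 70, 55], gcd = 5
Change: index 3, 70 -> 15
gcd of the OTHER numbers (without index 3): gcd([40, 50, 40, 55]) = 5
New gcd = gcd(g_others, new_val) = gcd(5, 15) = 5

Answer: 5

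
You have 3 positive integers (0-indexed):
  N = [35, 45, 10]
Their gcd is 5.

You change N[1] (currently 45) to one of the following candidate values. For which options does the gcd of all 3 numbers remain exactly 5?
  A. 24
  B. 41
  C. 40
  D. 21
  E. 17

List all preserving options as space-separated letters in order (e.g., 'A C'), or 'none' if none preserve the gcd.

Old gcd = 5; gcd of others (without N[1]) = 5
New gcd for candidate v: gcd(5, v). Preserves old gcd iff gcd(5, v) = 5.
  Option A: v=24, gcd(5,24)=1 -> changes
  Option B: v=41, gcd(5,41)=1 -> changes
  Option C: v=40, gcd(5,40)=5 -> preserves
  Option D: v=21, gcd(5,21)=1 -> changes
  Option E: v=17, gcd(5,17)=1 -> changes

Answer: C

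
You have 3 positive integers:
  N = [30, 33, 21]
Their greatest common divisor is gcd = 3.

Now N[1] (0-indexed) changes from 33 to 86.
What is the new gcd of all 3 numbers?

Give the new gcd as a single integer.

Numbers: [30, 33, 21], gcd = 3
Change: index 1, 33 -> 86
gcd of the OTHER numbers (without index 1): gcd([30, 21]) = 3
New gcd = gcd(g_others, new_val) = gcd(3, 86) = 1

Answer: 1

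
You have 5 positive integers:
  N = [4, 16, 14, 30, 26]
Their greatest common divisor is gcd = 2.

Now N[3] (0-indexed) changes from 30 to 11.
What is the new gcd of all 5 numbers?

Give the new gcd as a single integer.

Numbers: [4, 16, 14, 30, 26], gcd = 2
Change: index 3, 30 -> 11
gcd of the OTHER numbers (without index 3): gcd([4, 16, 14, 26]) = 2
New gcd = gcd(g_others, new_val) = gcd(2, 11) = 1

Answer: 1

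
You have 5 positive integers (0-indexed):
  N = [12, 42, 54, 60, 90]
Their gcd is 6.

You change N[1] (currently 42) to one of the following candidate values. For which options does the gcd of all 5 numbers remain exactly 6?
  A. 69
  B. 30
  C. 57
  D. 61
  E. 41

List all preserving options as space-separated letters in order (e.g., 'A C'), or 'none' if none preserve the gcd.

Old gcd = 6; gcd of others (without N[1]) = 6
New gcd for candidate v: gcd(6, v). Preserves old gcd iff gcd(6, v) = 6.
  Option A: v=69, gcd(6,69)=3 -> changes
  Option B: v=30, gcd(6,30)=6 -> preserves
  Option C: v=57, gcd(6,57)=3 -> changes
  Option D: v=61, gcd(6,61)=1 -> changes
  Option E: v=41, gcd(6,41)=1 -> changes

Answer: B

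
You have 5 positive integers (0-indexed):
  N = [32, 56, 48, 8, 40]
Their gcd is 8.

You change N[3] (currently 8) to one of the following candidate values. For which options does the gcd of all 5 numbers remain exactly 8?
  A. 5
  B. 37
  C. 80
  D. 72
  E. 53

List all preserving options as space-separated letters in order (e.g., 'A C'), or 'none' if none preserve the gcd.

Answer: C D

Derivation:
Old gcd = 8; gcd of others (without N[3]) = 8
New gcd for candidate v: gcd(8, v). Preserves old gcd iff gcd(8, v) = 8.
  Option A: v=5, gcd(8,5)=1 -> changes
  Option B: v=37, gcd(8,37)=1 -> changes
  Option C: v=80, gcd(8,80)=8 -> preserves
  Option D: v=72, gcd(8,72)=8 -> preserves
  Option E: v=53, gcd(8,53)=1 -> changes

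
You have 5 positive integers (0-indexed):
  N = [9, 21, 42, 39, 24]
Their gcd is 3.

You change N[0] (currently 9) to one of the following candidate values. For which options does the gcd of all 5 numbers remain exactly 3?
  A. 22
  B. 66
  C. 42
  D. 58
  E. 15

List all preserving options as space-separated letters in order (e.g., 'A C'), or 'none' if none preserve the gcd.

Answer: B C E

Derivation:
Old gcd = 3; gcd of others (without N[0]) = 3
New gcd for candidate v: gcd(3, v). Preserves old gcd iff gcd(3, v) = 3.
  Option A: v=22, gcd(3,22)=1 -> changes
  Option B: v=66, gcd(3,66)=3 -> preserves
  Option C: v=42, gcd(3,42)=3 -> preserves
  Option D: v=58, gcd(3,58)=1 -> changes
  Option E: v=15, gcd(3,15)=3 -> preserves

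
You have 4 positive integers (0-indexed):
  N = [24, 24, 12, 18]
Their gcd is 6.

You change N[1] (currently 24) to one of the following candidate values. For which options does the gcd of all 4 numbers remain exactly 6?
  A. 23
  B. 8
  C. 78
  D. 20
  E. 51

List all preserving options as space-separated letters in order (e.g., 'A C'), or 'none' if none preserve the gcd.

Answer: C

Derivation:
Old gcd = 6; gcd of others (without N[1]) = 6
New gcd for candidate v: gcd(6, v). Preserves old gcd iff gcd(6, v) = 6.
  Option A: v=23, gcd(6,23)=1 -> changes
  Option B: v=8, gcd(6,8)=2 -> changes
  Option C: v=78, gcd(6,78)=6 -> preserves
  Option D: v=20, gcd(6,20)=2 -> changes
  Option E: v=51, gcd(6,51)=3 -> changes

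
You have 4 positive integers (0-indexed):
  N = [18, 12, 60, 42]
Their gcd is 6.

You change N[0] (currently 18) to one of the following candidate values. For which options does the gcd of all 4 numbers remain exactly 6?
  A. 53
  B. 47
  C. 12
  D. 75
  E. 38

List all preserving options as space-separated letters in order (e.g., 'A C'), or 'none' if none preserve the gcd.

Answer: C

Derivation:
Old gcd = 6; gcd of others (without N[0]) = 6
New gcd for candidate v: gcd(6, v). Preserves old gcd iff gcd(6, v) = 6.
  Option A: v=53, gcd(6,53)=1 -> changes
  Option B: v=47, gcd(6,47)=1 -> changes
  Option C: v=12, gcd(6,12)=6 -> preserves
  Option D: v=75, gcd(6,75)=3 -> changes
  Option E: v=38, gcd(6,38)=2 -> changes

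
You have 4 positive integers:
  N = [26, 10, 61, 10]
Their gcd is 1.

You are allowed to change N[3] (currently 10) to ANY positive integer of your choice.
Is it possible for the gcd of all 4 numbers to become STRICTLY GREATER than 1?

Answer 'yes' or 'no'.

Answer: no

Derivation:
Current gcd = 1
gcd of all OTHER numbers (without N[3]=10): gcd([26, 10, 61]) = 1
The new gcd after any change is gcd(1, new_value).
This can be at most 1.
Since 1 = old gcd 1, the gcd can only stay the same or decrease.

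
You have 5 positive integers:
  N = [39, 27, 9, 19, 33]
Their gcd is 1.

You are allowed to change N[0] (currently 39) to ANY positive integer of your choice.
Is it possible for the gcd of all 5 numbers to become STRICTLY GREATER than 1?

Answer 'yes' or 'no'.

Answer: no

Derivation:
Current gcd = 1
gcd of all OTHER numbers (without N[0]=39): gcd([27, 9, 19, 33]) = 1
The new gcd after any change is gcd(1, new_value).
This can be at most 1.
Since 1 = old gcd 1, the gcd can only stay the same or decrease.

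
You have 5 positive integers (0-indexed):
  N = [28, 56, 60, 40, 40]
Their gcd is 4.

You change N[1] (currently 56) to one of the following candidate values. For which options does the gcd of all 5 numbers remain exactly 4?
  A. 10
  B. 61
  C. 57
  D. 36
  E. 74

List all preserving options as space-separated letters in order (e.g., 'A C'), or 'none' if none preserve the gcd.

Old gcd = 4; gcd of others (without N[1]) = 4
New gcd for candidate v: gcd(4, v). Preserves old gcd iff gcd(4, v) = 4.
  Option A: v=10, gcd(4,10)=2 -> changes
  Option B: v=61, gcd(4,61)=1 -> changes
  Option C: v=57, gcd(4,57)=1 -> changes
  Option D: v=36, gcd(4,36)=4 -> preserves
  Option E: v=74, gcd(4,74)=2 -> changes

Answer: D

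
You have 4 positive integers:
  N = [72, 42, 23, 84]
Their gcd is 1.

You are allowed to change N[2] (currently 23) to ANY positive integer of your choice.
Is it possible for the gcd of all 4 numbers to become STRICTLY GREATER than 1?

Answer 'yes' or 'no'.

Current gcd = 1
gcd of all OTHER numbers (without N[2]=23): gcd([72, 42, 84]) = 6
The new gcd after any change is gcd(6, new_value).
This can be at most 6.
Since 6 > old gcd 1, the gcd CAN increase (e.g., set N[2] = 6).

Answer: yes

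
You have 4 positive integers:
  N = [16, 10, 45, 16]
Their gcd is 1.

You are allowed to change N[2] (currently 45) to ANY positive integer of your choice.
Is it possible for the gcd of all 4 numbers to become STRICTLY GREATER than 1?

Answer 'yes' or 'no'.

Answer: yes

Derivation:
Current gcd = 1
gcd of all OTHER numbers (without N[2]=45): gcd([16, 10, 16]) = 2
The new gcd after any change is gcd(2, new_value).
This can be at most 2.
Since 2 > old gcd 1, the gcd CAN increase (e.g., set N[2] = 2).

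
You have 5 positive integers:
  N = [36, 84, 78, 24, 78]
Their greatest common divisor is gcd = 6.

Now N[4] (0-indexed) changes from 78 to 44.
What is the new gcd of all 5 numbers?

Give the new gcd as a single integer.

Answer: 2

Derivation:
Numbers: [36, 84, 78, 24, 78], gcd = 6
Change: index 4, 78 -> 44
gcd of the OTHER numbers (without index 4): gcd([36, 84, 78, 24]) = 6
New gcd = gcd(g_others, new_val) = gcd(6, 44) = 2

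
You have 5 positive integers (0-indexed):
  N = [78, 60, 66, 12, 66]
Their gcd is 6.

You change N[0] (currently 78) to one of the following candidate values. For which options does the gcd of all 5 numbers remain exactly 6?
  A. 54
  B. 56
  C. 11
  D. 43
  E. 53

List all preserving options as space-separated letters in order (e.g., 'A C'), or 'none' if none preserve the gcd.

Answer: A

Derivation:
Old gcd = 6; gcd of others (without N[0]) = 6
New gcd for candidate v: gcd(6, v). Preserves old gcd iff gcd(6, v) = 6.
  Option A: v=54, gcd(6,54)=6 -> preserves
  Option B: v=56, gcd(6,56)=2 -> changes
  Option C: v=11, gcd(6,11)=1 -> changes
  Option D: v=43, gcd(6,43)=1 -> changes
  Option E: v=53, gcd(6,53)=1 -> changes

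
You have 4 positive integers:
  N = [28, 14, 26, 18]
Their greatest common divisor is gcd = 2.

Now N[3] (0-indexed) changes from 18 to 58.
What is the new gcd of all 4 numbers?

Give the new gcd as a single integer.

Answer: 2

Derivation:
Numbers: [28, 14, 26, 18], gcd = 2
Change: index 3, 18 -> 58
gcd of the OTHER numbers (without index 3): gcd([28, 14, 26]) = 2
New gcd = gcd(g_others, new_val) = gcd(2, 58) = 2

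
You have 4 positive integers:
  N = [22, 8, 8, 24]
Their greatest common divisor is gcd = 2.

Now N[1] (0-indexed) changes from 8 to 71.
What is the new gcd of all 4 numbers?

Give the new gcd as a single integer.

Numbers: [22, 8, 8, 24], gcd = 2
Change: index 1, 8 -> 71
gcd of the OTHER numbers (without index 1): gcd([22, 8, 24]) = 2
New gcd = gcd(g_others, new_val) = gcd(2, 71) = 1

Answer: 1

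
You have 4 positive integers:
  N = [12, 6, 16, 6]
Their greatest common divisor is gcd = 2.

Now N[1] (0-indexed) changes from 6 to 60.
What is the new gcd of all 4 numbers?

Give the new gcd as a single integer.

Answer: 2

Derivation:
Numbers: [12, 6, 16, 6], gcd = 2
Change: index 1, 6 -> 60
gcd of the OTHER numbers (without index 1): gcd([12, 16, 6]) = 2
New gcd = gcd(g_others, new_val) = gcd(2, 60) = 2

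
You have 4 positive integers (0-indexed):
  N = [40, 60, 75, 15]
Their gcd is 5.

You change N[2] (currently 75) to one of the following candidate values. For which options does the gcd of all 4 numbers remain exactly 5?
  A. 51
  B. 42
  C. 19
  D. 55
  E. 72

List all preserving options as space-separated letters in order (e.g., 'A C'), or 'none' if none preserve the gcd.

Answer: D

Derivation:
Old gcd = 5; gcd of others (without N[2]) = 5
New gcd for candidate v: gcd(5, v). Preserves old gcd iff gcd(5, v) = 5.
  Option A: v=51, gcd(5,51)=1 -> changes
  Option B: v=42, gcd(5,42)=1 -> changes
  Option C: v=19, gcd(5,19)=1 -> changes
  Option D: v=55, gcd(5,55)=5 -> preserves
  Option E: v=72, gcd(5,72)=1 -> changes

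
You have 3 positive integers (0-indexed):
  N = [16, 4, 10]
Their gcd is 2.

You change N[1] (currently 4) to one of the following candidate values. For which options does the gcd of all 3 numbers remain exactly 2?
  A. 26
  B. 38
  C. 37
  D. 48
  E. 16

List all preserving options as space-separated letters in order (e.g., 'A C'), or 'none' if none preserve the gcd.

Answer: A B D E

Derivation:
Old gcd = 2; gcd of others (without N[1]) = 2
New gcd for candidate v: gcd(2, v). Preserves old gcd iff gcd(2, v) = 2.
  Option A: v=26, gcd(2,26)=2 -> preserves
  Option B: v=38, gcd(2,38)=2 -> preserves
  Option C: v=37, gcd(2,37)=1 -> changes
  Option D: v=48, gcd(2,48)=2 -> preserves
  Option E: v=16, gcd(2,16)=2 -> preserves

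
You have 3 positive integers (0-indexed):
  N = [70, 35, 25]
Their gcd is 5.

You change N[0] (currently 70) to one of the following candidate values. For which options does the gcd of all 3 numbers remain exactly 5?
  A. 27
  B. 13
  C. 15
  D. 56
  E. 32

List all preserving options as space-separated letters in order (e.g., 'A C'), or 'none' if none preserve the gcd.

Old gcd = 5; gcd of others (without N[0]) = 5
New gcd for candidate v: gcd(5, v). Preserves old gcd iff gcd(5, v) = 5.
  Option A: v=27, gcd(5,27)=1 -> changes
  Option B: v=13, gcd(5,13)=1 -> changes
  Option C: v=15, gcd(5,15)=5 -> preserves
  Option D: v=56, gcd(5,56)=1 -> changes
  Option E: v=32, gcd(5,32)=1 -> changes

Answer: C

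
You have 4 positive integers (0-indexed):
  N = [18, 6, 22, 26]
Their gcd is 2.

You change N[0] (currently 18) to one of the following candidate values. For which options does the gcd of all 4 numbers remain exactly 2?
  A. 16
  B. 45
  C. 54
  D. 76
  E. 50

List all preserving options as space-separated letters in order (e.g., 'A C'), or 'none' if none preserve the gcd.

Old gcd = 2; gcd of others (without N[0]) = 2
New gcd for candidate v: gcd(2, v). Preserves old gcd iff gcd(2, v) = 2.
  Option A: v=16, gcd(2,16)=2 -> preserves
  Option B: v=45, gcd(2,45)=1 -> changes
  Option C: v=54, gcd(2,54)=2 -> preserves
  Option D: v=76, gcd(2,76)=2 -> preserves
  Option E: v=50, gcd(2,50)=2 -> preserves

Answer: A C D E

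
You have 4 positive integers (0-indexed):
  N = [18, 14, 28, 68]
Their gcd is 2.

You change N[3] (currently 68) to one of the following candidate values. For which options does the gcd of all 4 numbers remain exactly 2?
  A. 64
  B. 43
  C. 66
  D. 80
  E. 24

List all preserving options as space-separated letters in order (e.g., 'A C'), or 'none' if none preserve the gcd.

Answer: A C D E

Derivation:
Old gcd = 2; gcd of others (without N[3]) = 2
New gcd for candidate v: gcd(2, v). Preserves old gcd iff gcd(2, v) = 2.
  Option A: v=64, gcd(2,64)=2 -> preserves
  Option B: v=43, gcd(2,43)=1 -> changes
  Option C: v=66, gcd(2,66)=2 -> preserves
  Option D: v=80, gcd(2,80)=2 -> preserves
  Option E: v=24, gcd(2,24)=2 -> preserves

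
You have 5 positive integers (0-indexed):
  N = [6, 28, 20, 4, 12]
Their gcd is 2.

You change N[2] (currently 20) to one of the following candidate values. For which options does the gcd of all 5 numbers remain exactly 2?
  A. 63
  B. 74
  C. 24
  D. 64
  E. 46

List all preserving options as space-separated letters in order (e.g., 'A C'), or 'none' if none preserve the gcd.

Answer: B C D E

Derivation:
Old gcd = 2; gcd of others (without N[2]) = 2
New gcd for candidate v: gcd(2, v). Preserves old gcd iff gcd(2, v) = 2.
  Option A: v=63, gcd(2,63)=1 -> changes
  Option B: v=74, gcd(2,74)=2 -> preserves
  Option C: v=24, gcd(2,24)=2 -> preserves
  Option D: v=64, gcd(2,64)=2 -> preserves
  Option E: v=46, gcd(2,46)=2 -> preserves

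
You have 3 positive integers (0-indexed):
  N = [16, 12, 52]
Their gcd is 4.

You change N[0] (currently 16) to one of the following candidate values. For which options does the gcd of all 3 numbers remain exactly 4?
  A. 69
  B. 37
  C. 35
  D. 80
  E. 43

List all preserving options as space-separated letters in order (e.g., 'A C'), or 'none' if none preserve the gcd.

Answer: D

Derivation:
Old gcd = 4; gcd of others (without N[0]) = 4
New gcd for candidate v: gcd(4, v). Preserves old gcd iff gcd(4, v) = 4.
  Option A: v=69, gcd(4,69)=1 -> changes
  Option B: v=37, gcd(4,37)=1 -> changes
  Option C: v=35, gcd(4,35)=1 -> changes
  Option D: v=80, gcd(4,80)=4 -> preserves
  Option E: v=43, gcd(4,43)=1 -> changes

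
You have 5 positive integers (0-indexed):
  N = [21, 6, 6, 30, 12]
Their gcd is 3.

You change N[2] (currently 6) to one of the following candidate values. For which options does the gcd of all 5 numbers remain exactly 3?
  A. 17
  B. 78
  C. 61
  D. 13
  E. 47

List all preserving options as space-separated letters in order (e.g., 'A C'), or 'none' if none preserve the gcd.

Answer: B

Derivation:
Old gcd = 3; gcd of others (without N[2]) = 3
New gcd for candidate v: gcd(3, v). Preserves old gcd iff gcd(3, v) = 3.
  Option A: v=17, gcd(3,17)=1 -> changes
  Option B: v=78, gcd(3,78)=3 -> preserves
  Option C: v=61, gcd(3,61)=1 -> changes
  Option D: v=13, gcd(3,13)=1 -> changes
  Option E: v=47, gcd(3,47)=1 -> changes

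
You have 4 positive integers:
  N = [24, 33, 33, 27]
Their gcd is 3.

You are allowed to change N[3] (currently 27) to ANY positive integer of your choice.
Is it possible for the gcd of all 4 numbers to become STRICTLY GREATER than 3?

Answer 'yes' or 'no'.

Current gcd = 3
gcd of all OTHER numbers (without N[3]=27): gcd([24, 33, 33]) = 3
The new gcd after any change is gcd(3, new_value).
This can be at most 3.
Since 3 = old gcd 3, the gcd can only stay the same or decrease.

Answer: no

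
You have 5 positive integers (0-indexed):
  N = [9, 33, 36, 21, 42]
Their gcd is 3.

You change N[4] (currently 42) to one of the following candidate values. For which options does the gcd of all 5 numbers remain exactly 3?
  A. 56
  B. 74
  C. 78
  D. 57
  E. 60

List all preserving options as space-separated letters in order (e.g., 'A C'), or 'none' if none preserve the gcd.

Answer: C D E

Derivation:
Old gcd = 3; gcd of others (without N[4]) = 3
New gcd for candidate v: gcd(3, v). Preserves old gcd iff gcd(3, v) = 3.
  Option A: v=56, gcd(3,56)=1 -> changes
  Option B: v=74, gcd(3,74)=1 -> changes
  Option C: v=78, gcd(3,78)=3 -> preserves
  Option D: v=57, gcd(3,57)=3 -> preserves
  Option E: v=60, gcd(3,60)=3 -> preserves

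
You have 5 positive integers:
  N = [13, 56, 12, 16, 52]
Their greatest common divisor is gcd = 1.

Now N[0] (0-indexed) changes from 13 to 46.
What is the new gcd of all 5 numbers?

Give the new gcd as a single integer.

Numbers: [13, 56, 12, 16, 52], gcd = 1
Change: index 0, 13 -> 46
gcd of the OTHER numbers (without index 0): gcd([56, 12, 16, 52]) = 4
New gcd = gcd(g_others, new_val) = gcd(4, 46) = 2

Answer: 2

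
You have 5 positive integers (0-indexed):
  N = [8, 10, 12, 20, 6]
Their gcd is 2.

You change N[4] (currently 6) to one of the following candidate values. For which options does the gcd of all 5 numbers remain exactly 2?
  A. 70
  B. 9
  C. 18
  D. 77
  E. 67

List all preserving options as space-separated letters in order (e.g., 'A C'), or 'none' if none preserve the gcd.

Old gcd = 2; gcd of others (without N[4]) = 2
New gcd for candidate v: gcd(2, v). Preserves old gcd iff gcd(2, v) = 2.
  Option A: v=70, gcd(2,70)=2 -> preserves
  Option B: v=9, gcd(2,9)=1 -> changes
  Option C: v=18, gcd(2,18)=2 -> preserves
  Option D: v=77, gcd(2,77)=1 -> changes
  Option E: v=67, gcd(2,67)=1 -> changes

Answer: A C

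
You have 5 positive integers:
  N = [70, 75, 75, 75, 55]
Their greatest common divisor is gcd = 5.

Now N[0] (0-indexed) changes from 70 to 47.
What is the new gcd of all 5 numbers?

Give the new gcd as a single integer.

Numbers: [70, 75, 75, 75, 55], gcd = 5
Change: index 0, 70 -> 47
gcd of the OTHER numbers (without index 0): gcd([75, 75, 75, 55]) = 5
New gcd = gcd(g_others, new_val) = gcd(5, 47) = 1

Answer: 1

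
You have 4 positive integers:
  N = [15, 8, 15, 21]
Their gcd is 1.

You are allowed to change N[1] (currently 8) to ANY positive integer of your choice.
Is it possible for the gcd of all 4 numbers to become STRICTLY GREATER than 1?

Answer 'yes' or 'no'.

Current gcd = 1
gcd of all OTHER numbers (without N[1]=8): gcd([15, 15, 21]) = 3
The new gcd after any change is gcd(3, new_value).
This can be at most 3.
Since 3 > old gcd 1, the gcd CAN increase (e.g., set N[1] = 3).

Answer: yes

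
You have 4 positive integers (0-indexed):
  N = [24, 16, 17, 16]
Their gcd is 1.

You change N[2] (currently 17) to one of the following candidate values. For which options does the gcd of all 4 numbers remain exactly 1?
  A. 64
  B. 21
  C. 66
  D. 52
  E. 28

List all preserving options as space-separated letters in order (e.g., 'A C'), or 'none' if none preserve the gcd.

Answer: B

Derivation:
Old gcd = 1; gcd of others (without N[2]) = 8
New gcd for candidate v: gcd(8, v). Preserves old gcd iff gcd(8, v) = 1.
  Option A: v=64, gcd(8,64)=8 -> changes
  Option B: v=21, gcd(8,21)=1 -> preserves
  Option C: v=66, gcd(8,66)=2 -> changes
  Option D: v=52, gcd(8,52)=4 -> changes
  Option E: v=28, gcd(8,28)=4 -> changes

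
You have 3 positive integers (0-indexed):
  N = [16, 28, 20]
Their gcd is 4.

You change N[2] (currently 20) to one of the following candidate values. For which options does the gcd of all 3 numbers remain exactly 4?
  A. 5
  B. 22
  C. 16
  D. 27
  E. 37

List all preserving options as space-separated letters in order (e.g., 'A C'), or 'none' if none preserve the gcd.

Old gcd = 4; gcd of others (without N[2]) = 4
New gcd for candidate v: gcd(4, v). Preserves old gcd iff gcd(4, v) = 4.
  Option A: v=5, gcd(4,5)=1 -> changes
  Option B: v=22, gcd(4,22)=2 -> changes
  Option C: v=16, gcd(4,16)=4 -> preserves
  Option D: v=27, gcd(4,27)=1 -> changes
  Option E: v=37, gcd(4,37)=1 -> changes

Answer: C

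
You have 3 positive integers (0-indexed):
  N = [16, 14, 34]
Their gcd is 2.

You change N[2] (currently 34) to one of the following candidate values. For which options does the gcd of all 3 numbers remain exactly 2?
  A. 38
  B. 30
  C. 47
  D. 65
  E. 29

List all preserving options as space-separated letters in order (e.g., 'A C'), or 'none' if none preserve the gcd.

Old gcd = 2; gcd of others (without N[2]) = 2
New gcd for candidate v: gcd(2, v). Preserves old gcd iff gcd(2, v) = 2.
  Option A: v=38, gcd(2,38)=2 -> preserves
  Option B: v=30, gcd(2,30)=2 -> preserves
  Option C: v=47, gcd(2,47)=1 -> changes
  Option D: v=65, gcd(2,65)=1 -> changes
  Option E: v=29, gcd(2,29)=1 -> changes

Answer: A B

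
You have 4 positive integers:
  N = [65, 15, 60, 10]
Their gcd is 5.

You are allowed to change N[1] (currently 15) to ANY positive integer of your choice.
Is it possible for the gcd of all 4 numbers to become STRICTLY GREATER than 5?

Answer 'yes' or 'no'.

Current gcd = 5
gcd of all OTHER numbers (without N[1]=15): gcd([65, 60, 10]) = 5
The new gcd after any change is gcd(5, new_value).
This can be at most 5.
Since 5 = old gcd 5, the gcd can only stay the same or decrease.

Answer: no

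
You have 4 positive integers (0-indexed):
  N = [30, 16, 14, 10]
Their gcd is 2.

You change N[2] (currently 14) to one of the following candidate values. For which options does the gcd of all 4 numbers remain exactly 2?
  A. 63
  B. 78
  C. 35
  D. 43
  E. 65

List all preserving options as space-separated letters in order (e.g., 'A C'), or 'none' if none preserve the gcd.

Old gcd = 2; gcd of others (without N[2]) = 2
New gcd for candidate v: gcd(2, v). Preserves old gcd iff gcd(2, v) = 2.
  Option A: v=63, gcd(2,63)=1 -> changes
  Option B: v=78, gcd(2,78)=2 -> preserves
  Option C: v=35, gcd(2,35)=1 -> changes
  Option D: v=43, gcd(2,43)=1 -> changes
  Option E: v=65, gcd(2,65)=1 -> changes

Answer: B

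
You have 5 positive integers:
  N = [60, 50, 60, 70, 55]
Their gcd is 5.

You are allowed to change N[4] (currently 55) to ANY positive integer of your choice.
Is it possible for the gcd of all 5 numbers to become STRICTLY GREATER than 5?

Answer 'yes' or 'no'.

Answer: yes

Derivation:
Current gcd = 5
gcd of all OTHER numbers (without N[4]=55): gcd([60, 50, 60, 70]) = 10
The new gcd after any change is gcd(10, new_value).
This can be at most 10.
Since 10 > old gcd 5, the gcd CAN increase (e.g., set N[4] = 10).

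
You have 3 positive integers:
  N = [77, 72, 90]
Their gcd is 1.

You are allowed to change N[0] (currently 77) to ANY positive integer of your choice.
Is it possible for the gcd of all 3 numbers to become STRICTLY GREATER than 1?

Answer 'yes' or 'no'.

Answer: yes

Derivation:
Current gcd = 1
gcd of all OTHER numbers (without N[0]=77): gcd([72, 90]) = 18
The new gcd after any change is gcd(18, new_value).
This can be at most 18.
Since 18 > old gcd 1, the gcd CAN increase (e.g., set N[0] = 18).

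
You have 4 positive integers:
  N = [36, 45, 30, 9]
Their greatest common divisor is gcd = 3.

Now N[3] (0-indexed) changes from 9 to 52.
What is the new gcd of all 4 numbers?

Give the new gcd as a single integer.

Numbers: [36, 45, 30, 9], gcd = 3
Change: index 3, 9 -> 52
gcd of the OTHER numbers (without index 3): gcd([36, 45, 30]) = 3
New gcd = gcd(g_others, new_val) = gcd(3, 52) = 1

Answer: 1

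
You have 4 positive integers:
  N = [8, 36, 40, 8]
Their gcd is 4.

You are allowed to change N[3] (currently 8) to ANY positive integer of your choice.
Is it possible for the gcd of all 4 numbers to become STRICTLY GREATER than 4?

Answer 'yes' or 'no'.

Current gcd = 4
gcd of all OTHER numbers (without N[3]=8): gcd([8, 36, 40]) = 4
The new gcd after any change is gcd(4, new_value).
This can be at most 4.
Since 4 = old gcd 4, the gcd can only stay the same or decrease.

Answer: no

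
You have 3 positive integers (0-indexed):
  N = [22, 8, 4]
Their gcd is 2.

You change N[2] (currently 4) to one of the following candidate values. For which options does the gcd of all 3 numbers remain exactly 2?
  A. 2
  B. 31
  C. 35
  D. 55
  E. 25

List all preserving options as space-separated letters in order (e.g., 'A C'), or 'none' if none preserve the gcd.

Old gcd = 2; gcd of others (without N[2]) = 2
New gcd for candidate v: gcd(2, v). Preserves old gcd iff gcd(2, v) = 2.
  Option A: v=2, gcd(2,2)=2 -> preserves
  Option B: v=31, gcd(2,31)=1 -> changes
  Option C: v=35, gcd(2,35)=1 -> changes
  Option D: v=55, gcd(2,55)=1 -> changes
  Option E: v=25, gcd(2,25)=1 -> changes

Answer: A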